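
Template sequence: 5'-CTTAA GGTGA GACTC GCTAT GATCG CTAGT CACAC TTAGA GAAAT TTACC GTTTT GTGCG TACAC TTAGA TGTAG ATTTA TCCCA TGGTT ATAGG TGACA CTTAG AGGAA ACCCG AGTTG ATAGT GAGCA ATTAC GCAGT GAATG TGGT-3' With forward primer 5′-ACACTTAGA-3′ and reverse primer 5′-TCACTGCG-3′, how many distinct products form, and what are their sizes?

Three products: 111 bp, 81 bp, 45 bp

The forward primer ACACTTAGA matches the top strand at positions 32–40, 62–70, 98–106.
The reverse primer's reverse complement is CGCAGTGA, matching at positions 135–142.
Each forward site pairs with the reverse site to give a product ending at position 142: sizes 111, 81, 45 bp.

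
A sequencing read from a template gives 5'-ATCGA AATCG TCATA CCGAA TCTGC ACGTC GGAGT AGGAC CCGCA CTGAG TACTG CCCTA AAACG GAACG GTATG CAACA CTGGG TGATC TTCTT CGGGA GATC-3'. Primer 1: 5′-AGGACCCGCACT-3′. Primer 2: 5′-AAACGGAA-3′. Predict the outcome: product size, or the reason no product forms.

Primer 1 (AGGACCCGCACT) matches the top strand at positions 36–47 (3' end points downstream).
Primer 2 (AAACGGAA) also matches the top strand directly, at positions 61–68 — its reverse complement TTCCGTTT is not present.
Both primers anneal to the bottom strand with 3' ends pointing the same way, so neither can prime synthesis back toward the other.

No product — both primers anneal to the same strand and extend in the same direction.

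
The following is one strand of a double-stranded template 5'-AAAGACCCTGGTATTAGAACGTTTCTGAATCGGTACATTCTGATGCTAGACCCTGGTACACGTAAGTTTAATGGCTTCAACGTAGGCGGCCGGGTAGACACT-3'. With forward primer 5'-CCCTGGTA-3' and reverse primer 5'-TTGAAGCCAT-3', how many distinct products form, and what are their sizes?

The forward primer CCCTGGTA matches the top strand at positions 6–13, 51–58.
The reverse primer's reverse complement is ATGGCTTCAA, matching at positions 71–80.
Each forward site pairs with the reverse site to give a product ending at position 80: sizes 75, 30 bp.

Two products: 75 bp, 30 bp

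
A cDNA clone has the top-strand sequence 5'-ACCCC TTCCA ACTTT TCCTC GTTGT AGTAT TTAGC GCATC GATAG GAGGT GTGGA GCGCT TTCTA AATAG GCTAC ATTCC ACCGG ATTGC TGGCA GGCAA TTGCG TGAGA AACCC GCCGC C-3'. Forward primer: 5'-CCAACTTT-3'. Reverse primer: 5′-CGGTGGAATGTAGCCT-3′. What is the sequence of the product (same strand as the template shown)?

Forward primer CCAACTTT is found on the top strand at positions 8–15.
Taking the reverse complement of CGGTGGAATGTAGCCT gives AGGCTACATTCCACCG, found at positions 69–84 on the template; the primer anneals here to the top strand with its 3' end pointing upstream.
The product is the template from position 8 through 84 (77 bp).

5'-CCAACTTTTCCTCGTTGTAGTATTTAGCGCATCGATAGGAGGTGTGGAGCGCTTTCTAAATAGGCTACATTCCACCG-3'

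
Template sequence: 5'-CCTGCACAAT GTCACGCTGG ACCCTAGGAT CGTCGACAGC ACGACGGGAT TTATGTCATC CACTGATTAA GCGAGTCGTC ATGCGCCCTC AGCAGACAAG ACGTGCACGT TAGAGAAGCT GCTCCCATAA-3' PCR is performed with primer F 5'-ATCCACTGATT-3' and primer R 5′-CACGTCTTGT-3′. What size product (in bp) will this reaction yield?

The forward primer matches the template at positions 58–68.
Reverse complement of the reverse primer: ACAAGACGTG. This occurs on the top strand at positions 96–105.
Amplicon spans positions 58–105: 48 bp.

48 bp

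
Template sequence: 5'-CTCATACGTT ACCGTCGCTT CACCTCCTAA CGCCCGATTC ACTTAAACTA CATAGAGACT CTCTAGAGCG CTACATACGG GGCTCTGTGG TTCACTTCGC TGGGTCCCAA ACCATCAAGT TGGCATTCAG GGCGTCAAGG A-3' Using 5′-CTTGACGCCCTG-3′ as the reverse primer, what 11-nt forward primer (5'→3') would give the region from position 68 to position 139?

5'-GCGCTACATAC-3'

The reverse primer's reverse complement CAGGGCGTCAAG matches the template at positions 128–139; the product starts at position 68.
The forward primer is identical to the top strand over positions 68–78: GCGCTACATAC.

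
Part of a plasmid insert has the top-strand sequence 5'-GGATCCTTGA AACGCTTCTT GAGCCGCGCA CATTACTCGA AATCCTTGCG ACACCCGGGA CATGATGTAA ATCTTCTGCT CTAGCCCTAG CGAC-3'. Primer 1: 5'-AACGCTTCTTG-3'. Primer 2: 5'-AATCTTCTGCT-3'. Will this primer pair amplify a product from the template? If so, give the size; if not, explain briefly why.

Primer 1 (AACGCTTCTTG) matches the top strand at positions 11–21 (3' end points downstream).
Primer 2 (AATCTTCTGCT) also matches the top strand directly, at positions 70–80 — its reverse complement AGCAGAAGATT is not present.
Both primers anneal to the bottom strand with 3' ends pointing the same way, so neither can prime synthesis back toward the other.

No product — both primers anneal to the same strand and extend in the same direction.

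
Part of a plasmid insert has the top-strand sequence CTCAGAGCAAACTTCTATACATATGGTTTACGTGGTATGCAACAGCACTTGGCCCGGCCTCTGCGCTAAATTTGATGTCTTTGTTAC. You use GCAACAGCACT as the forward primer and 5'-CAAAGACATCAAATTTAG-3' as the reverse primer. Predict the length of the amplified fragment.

45 bp

Forward primer GCAACAGCACT is found on the top strand at positions 39–49.
The reverse primer's reverse complement is CTAAATTTGATGTCTTTG, which matches the template at positions 66–83.
The product runs from position 39 to position 83, so its length is 83 − 39 + 1 = 45 bp.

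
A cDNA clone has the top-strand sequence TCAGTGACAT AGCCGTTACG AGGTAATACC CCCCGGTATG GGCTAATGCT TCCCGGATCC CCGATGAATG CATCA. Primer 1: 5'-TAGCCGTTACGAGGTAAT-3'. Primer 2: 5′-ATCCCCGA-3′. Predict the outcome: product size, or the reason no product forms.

Primer 1 (TAGCCGTTACGAGGTAAT) matches the top strand at positions 10–27 (3' end points downstream).
Primer 2 (ATCCCCGA) also matches the top strand directly, at positions 57–64 — its reverse complement TCGGGGAT is not present.
Both primers anneal to the bottom strand with 3' ends pointing the same way, so neither can prime synthesis back toward the other.

No product — both primers anneal to the same strand and extend in the same direction.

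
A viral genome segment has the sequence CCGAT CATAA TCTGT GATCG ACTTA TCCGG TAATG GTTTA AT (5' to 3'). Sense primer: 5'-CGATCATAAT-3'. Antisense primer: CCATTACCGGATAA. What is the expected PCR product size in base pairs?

The forward primer matches the template at positions 2–11.
Taking the reverse complement of CCATTACCGGATAA gives TTATCCGGTAATGG, found at positions 23–36 on the template; the primer anneals here to the top strand with its 3' end pointing upstream.
The product runs from position 2 to position 36, so its length is 36 − 2 + 1 = 35 bp.

35 bp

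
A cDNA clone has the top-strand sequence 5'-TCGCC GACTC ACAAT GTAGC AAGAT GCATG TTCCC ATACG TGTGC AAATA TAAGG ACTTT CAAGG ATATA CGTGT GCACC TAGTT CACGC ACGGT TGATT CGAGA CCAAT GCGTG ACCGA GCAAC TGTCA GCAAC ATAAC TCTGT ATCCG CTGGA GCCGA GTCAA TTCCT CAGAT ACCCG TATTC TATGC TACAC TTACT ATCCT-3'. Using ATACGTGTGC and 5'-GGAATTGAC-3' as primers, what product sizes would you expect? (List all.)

134 bp, 102 bp

The forward primer ATACGTGTGC matches the top strand at positions 36–45, 68–77.
The reverse primer's reverse complement is GTCAATTCC, matching at positions 161–169.
Each forward site pairs with the reverse site to give a product ending at position 169: sizes 134, 102 bp.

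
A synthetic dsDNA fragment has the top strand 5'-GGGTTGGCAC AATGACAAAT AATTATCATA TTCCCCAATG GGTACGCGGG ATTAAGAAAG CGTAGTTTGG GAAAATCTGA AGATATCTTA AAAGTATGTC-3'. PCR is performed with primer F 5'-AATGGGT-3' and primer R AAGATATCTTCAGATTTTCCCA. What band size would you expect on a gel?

53 bp

Forward primer AATGGGT is found on the top strand at positions 37–43.
Taking the reverse complement of AAGATATCTTCAGATTTTCCCA gives TGGGAAAATCTGAAGATATCTT, found at positions 68–89 on the template; the primer anneals here to the top strand with its 3' end pointing upstream.
The product runs from position 37 to position 89, so its length is 89 − 37 + 1 = 53 bp.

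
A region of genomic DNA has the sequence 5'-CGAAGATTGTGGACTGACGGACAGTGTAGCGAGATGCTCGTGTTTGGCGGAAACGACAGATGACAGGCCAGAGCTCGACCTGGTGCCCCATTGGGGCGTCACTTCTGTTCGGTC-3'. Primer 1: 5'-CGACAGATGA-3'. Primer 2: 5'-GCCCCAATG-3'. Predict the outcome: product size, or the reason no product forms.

Primer 1 (CGACAGATGA) matches the top strand at positions 54–63; it acts as a forward primer.
Primer 2's reverse complement is CATTGGGGC, matching the top strand at positions 89–97; it acts as a reverse primer.
The 3' ends face each other across positions 54–97, giving a 44 bp product.

Yes — a 44 bp product.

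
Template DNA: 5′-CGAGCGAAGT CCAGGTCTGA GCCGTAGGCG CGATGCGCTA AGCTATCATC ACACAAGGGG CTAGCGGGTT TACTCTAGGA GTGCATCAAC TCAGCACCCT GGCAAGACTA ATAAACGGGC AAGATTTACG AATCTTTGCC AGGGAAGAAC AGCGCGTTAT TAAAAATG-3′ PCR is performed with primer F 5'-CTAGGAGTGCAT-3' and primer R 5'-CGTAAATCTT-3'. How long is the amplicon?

Forward primer CTAGGAGTGCAT is found on the top strand at positions 75–86.
Reverse complement of the reverse primer: AAGATTTACG. This occurs on the top strand at positions 121–130.
Amplicon spans positions 75–130: 56 bp.

56 bp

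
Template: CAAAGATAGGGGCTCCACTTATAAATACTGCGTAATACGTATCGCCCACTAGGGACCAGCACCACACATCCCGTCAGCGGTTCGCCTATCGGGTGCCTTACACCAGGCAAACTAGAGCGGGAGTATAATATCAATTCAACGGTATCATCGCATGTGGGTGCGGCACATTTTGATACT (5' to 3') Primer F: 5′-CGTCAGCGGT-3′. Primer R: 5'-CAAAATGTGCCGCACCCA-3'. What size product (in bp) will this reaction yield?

101 bp

Forward primer CGTCAGCGGT is found on the top strand at positions 72–81.
Taking the reverse complement of CAAAATGTGCCGCACCCA gives TGGGTGCGGCACATTTTG, found at positions 155–172 on the template; the primer anneals here to the top strand with its 3' end pointing upstream.
The product runs from position 72 to position 172, so its length is 172 − 72 + 1 = 101 bp.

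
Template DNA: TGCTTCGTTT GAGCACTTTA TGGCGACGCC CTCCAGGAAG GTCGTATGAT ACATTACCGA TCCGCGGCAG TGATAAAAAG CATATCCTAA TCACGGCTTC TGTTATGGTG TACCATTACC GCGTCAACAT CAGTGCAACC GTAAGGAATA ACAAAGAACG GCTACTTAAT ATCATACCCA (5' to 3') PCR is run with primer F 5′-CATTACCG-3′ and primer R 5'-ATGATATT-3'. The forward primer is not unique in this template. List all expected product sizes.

The forward primer CATTACCG matches the top strand at positions 52–59, 114–121.
The reverse primer's reverse complement is AATATCAT, matching at positions 168–175.
Each forward site pairs with the reverse site to give a product ending at position 175: sizes 124, 62 bp.

124 bp, 62 bp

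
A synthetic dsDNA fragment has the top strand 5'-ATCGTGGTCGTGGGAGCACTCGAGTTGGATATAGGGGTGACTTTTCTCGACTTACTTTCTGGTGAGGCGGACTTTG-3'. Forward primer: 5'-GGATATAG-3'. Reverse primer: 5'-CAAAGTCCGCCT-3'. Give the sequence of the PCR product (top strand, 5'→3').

Scanning the template, GGATATAG occurs at positions 27–34; this primer anneals to the bottom strand there with its 3' end pointing downstream.
Reverse complement of the reverse primer: AGGCGGACTTTG. This occurs on the top strand at positions 65–76.
The product is the template from position 27 through 76 (50 bp).

5'-GGATATAGGGGTGACTTTTCTCGACTTACTTTCTGGTGAGGCGGACTTTG-3'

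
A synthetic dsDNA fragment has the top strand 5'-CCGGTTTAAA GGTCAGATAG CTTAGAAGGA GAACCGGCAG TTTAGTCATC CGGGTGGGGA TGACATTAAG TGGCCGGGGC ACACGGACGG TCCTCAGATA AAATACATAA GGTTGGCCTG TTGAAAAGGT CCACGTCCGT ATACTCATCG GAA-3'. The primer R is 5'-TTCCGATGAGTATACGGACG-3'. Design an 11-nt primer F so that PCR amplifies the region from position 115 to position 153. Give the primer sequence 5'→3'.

The reverse primer's reverse complement CGTCCGTATACTCATCGGAA matches the template at positions 134–153; the product starts at position 115.
The forward primer is identical to the top strand over positions 115–125: GGCCTGTTGAA.

5'-GGCCTGTTGAA-3'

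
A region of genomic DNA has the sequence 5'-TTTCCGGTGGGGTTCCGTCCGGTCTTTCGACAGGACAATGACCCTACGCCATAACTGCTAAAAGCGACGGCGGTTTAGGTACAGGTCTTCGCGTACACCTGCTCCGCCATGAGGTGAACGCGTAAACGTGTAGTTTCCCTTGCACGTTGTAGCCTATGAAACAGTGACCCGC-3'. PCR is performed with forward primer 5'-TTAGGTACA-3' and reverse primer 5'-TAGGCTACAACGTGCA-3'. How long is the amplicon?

The forward primer matches the template at positions 75–83.
Taking the reverse complement of TAGGCTACAACGTGCA gives TGCACGTTGTAGCCTA, found at positions 141–156 on the template; the primer anneals here to the top strand with its 3' end pointing upstream.
Product length = (reverse-primer end) − (forward-primer start) + 1 = 156 − 75 + 1 = 82 bp.

82 bp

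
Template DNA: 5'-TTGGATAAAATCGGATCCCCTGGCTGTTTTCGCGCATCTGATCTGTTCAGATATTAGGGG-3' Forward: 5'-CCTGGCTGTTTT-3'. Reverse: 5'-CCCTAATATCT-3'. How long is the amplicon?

41 bp

The forward primer matches the template at positions 19–30.
Reverse complement of the reverse primer: AGATATTAGGG. This occurs on the top strand at positions 49–59.
The product runs from position 19 to position 59, so its length is 59 − 19 + 1 = 41 bp.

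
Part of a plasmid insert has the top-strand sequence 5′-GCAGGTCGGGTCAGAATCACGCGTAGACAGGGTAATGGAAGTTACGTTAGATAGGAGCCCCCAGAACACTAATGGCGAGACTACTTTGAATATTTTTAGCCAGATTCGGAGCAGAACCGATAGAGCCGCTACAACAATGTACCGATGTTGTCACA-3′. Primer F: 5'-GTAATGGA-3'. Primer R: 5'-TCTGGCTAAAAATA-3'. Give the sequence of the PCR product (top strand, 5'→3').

5'-GTAATGGAAGTTACGTTAGATAGGAGCCCCCAGAACACTAATGGCGAGACTACTTTGAATATTTTTAGCCAGA-3'

Scanning the template, GTAATGGA occurs at positions 32–39; this primer anneals to the bottom strand there with its 3' end pointing downstream.
Taking the reverse complement of TCTGGCTAAAAATA gives TATTTTTAGCCAGA, found at positions 91–104 on the template; the primer anneals here to the top strand with its 3' end pointing upstream.
The product is the template from position 32 through 104 (73 bp).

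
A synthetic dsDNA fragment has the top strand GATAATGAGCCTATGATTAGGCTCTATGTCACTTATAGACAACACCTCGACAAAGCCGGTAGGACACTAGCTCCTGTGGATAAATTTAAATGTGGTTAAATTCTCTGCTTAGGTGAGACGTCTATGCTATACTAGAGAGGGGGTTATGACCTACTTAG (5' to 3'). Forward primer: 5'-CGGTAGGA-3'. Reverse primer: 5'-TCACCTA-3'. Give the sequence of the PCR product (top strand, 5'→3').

5'-CGGTAGGACACTAGCTCCTGTGGATAAATTTAAATGTGGTTAAATTCTCTGCTTAGGTGA-3'

Scanning the template, CGGTAGGA occurs at positions 57–64; this primer anneals to the bottom strand there with its 3' end pointing downstream.
Taking the reverse complement of TCACCTA gives TAGGTGA, found at positions 110–116 on the template; the primer anneals here to the top strand with its 3' end pointing upstream.
The product is the template from position 57 through 116 (60 bp).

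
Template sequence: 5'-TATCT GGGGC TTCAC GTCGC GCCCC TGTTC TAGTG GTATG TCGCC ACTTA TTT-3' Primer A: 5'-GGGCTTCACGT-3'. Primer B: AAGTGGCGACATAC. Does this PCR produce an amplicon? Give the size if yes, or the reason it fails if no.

Yes — a 43 bp product.

Primer A (GGGCTTCACGT) matches the top strand at positions 7–17; it acts as a forward primer.
Primer B's reverse complement is GTATGTCGCCACTT, matching the top strand at positions 36–49; it acts as a reverse primer.
The 3' ends face each other across positions 7–49, giving a 43 bp product.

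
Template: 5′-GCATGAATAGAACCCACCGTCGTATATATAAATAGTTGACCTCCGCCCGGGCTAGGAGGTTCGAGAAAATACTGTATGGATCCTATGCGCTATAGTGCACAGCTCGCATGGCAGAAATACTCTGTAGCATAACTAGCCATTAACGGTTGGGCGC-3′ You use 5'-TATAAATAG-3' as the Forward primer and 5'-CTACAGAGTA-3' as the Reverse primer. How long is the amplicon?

101 bp

The forward primer matches the template at positions 27–35.
The reverse primer's reverse complement is TACTCTGTAG, which matches the template at positions 118–127.
The product runs from position 27 to position 127, so its length is 127 − 27 + 1 = 101 bp.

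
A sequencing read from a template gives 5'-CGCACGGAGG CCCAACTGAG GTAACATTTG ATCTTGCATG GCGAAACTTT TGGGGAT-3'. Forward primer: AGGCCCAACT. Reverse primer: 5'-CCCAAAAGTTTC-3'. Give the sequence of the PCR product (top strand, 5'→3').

5'-AGGCCCAACTGAGGTAACATTTGATCTTGCATGGCGAAACTTTTGGG-3'

Scanning the template, AGGCCCAACT occurs at positions 8–17; this primer anneals to the bottom strand there with its 3' end pointing downstream.
Taking the reverse complement of CCCAAAAGTTTC gives GAAACTTTTGGG, found at positions 43–54 on the template; the primer anneals here to the top strand with its 3' end pointing upstream.
The product is the template from position 8 through 54 (47 bp).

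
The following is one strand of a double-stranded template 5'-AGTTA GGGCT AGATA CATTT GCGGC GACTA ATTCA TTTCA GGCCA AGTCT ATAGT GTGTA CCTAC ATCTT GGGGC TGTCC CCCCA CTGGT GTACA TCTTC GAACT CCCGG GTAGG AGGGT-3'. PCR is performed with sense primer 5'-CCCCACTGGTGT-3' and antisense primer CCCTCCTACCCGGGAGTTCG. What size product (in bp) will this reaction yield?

Scanning the template, CCCCACTGGTGT occurs at positions 81–92; this primer anneals to the bottom strand there with its 3' end pointing downstream.
Reverse complement of the reverse primer: CGAACTCCCGGGTAGGAGGG. This occurs on the top strand at positions 100–119.
Product length = (reverse-primer end) − (forward-primer start) + 1 = 119 − 81 + 1 = 39 bp.

39 bp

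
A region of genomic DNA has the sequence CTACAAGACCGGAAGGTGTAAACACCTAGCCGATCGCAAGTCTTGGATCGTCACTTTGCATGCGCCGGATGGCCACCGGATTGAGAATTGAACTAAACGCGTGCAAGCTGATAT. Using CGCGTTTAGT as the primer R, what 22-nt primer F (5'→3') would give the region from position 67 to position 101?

The reverse primer's reverse complement ACTAAACGCG matches the template at positions 92–101; the product starts at position 67.
The forward primer is identical to the top strand over positions 67–88: GGATGGCCACCGGATTGAGAAT.

5'-GGATGGCCACCGGATTGAGAAT-3'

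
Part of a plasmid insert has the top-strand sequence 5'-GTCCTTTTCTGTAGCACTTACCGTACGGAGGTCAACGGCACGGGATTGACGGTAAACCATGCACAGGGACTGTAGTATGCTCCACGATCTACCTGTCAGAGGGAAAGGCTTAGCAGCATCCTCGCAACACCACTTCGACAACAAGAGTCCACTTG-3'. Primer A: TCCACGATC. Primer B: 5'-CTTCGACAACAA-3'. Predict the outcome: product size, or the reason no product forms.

No product — both primers anneal to the same strand and extend in the same direction.

Primer A (TCCACGATC) matches the top strand at positions 81–89 (3' end points downstream).
Primer B (CTTCGACAACAA) also matches the top strand directly, at positions 133–144 — its reverse complement TTGTTGTCGAAG is not present.
Both primers anneal to the bottom strand with 3' ends pointing the same way, so neither can prime synthesis back toward the other.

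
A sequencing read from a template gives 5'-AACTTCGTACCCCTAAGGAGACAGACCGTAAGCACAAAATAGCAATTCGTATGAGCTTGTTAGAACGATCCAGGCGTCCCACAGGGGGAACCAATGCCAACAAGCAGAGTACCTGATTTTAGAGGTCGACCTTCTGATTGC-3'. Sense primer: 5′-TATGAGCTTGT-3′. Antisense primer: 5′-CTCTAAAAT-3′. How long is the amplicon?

75 bp

Forward primer TATGAGCTTGT is found on the top strand at positions 50–60.
The reverse primer's reverse complement is ATTTTAGAG, which matches the template at positions 116–124.
Product length = (reverse-primer end) − (forward-primer start) + 1 = 124 − 50 + 1 = 75 bp.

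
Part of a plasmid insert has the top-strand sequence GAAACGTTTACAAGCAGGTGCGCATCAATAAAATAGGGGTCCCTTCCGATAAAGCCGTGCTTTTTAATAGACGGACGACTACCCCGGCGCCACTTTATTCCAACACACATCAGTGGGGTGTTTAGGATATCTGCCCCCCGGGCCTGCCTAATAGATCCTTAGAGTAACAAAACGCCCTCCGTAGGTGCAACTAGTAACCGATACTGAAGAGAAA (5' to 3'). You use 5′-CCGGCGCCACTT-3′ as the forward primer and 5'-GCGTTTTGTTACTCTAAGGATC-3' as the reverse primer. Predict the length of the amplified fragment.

92 bp

Forward primer CCGGCGCCACTT is found on the top strand at positions 84–95.
The reverse primer's reverse complement is GATCCTTAGAGTAACAAAACGC, which matches the template at positions 154–175.
Amplicon spans positions 84–175: 92 bp.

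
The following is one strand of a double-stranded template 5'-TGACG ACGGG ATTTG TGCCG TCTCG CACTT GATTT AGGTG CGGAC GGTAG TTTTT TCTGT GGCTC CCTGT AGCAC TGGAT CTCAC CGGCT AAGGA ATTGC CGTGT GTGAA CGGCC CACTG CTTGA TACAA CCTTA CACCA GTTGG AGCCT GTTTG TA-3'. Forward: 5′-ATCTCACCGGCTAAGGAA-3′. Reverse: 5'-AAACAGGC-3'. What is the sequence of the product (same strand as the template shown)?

The forward primer matches the template at positions 79–96.
The reverse primer's reverse complement is GCCTGTTT, which matches the template at positions 147–154.
The product is the template from position 79 through 154 (76 bp).

5'-ATCTCACCGGCTAAGGAATTGCCGTGTGTGAACGGCCCACTGCTTGATACAACCTTACACCAGTTGGAGCCTGTTT-3'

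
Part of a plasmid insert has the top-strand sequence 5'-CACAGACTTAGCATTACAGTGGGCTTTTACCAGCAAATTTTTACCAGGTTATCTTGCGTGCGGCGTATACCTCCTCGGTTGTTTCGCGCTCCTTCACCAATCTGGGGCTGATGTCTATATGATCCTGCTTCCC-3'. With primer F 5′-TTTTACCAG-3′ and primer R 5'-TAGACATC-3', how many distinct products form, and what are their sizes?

The forward primer TTTTACCAG matches the top strand at positions 25–33, 39–47.
The reverse primer's reverse complement is GATGTCTA, matching at positions 110–117.
Each forward site pairs with the reverse site to give a product ending at position 117: sizes 93, 79 bp.

Two products: 93 bp, 79 bp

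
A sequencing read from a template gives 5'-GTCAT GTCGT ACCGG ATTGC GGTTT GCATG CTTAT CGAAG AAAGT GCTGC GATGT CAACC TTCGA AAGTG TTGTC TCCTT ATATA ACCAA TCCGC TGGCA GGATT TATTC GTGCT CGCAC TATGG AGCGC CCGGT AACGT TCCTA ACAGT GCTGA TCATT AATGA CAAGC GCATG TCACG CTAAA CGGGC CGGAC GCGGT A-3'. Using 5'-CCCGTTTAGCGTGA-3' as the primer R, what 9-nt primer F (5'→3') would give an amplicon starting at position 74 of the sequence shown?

The reverse primer's reverse complement TCACGCTAAACGGG matches the template at positions 176–189; the product starts at position 74.
The forward primer is identical to the top strand over positions 74–82: TCTCCTTAT.

5'-TCTCCTTAT-3'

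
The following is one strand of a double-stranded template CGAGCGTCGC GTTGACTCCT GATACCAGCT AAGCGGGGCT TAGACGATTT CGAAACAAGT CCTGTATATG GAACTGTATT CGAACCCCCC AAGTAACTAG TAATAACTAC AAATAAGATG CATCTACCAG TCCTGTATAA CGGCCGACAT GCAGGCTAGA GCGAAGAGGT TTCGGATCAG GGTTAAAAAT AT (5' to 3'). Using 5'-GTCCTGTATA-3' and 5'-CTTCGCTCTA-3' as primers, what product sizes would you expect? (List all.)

The forward primer GTCCTGTATA matches the top strand at positions 59–68, 130–139.
The reverse primer's reverse complement is TAGAGCGAAG, matching at positions 157–166.
Each forward site pairs with the reverse site to give a product ending at position 166: sizes 108, 37 bp.

108 bp, 37 bp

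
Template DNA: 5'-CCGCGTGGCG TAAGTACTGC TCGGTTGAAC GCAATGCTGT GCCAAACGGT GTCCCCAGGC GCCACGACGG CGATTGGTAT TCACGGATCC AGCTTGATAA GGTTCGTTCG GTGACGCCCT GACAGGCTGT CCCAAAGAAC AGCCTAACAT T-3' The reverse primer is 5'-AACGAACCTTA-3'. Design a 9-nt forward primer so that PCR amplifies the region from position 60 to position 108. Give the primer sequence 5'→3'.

The reverse primer's reverse complement TAAGGTTCGTT matches the template at positions 98–108; the product starts at position 60.
The forward primer is identical to the top strand over positions 60–68: CGCCACGAC.

5'-CGCCACGAC-3'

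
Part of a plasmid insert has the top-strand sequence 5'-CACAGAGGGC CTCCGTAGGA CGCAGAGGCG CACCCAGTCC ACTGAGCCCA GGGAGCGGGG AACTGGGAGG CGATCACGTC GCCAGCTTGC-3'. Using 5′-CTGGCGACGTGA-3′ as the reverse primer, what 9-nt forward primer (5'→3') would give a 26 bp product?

The reverse primer's reverse complement TCACGTCGCCAG matches the template at positions 74–85, so the product ends at position 85.
A 26 bp product then starts at position 85 − 26 + 1 = 60.
The forward primer is identical to the top strand there: GAACTGGGA.

5'-GAACTGGGA-3'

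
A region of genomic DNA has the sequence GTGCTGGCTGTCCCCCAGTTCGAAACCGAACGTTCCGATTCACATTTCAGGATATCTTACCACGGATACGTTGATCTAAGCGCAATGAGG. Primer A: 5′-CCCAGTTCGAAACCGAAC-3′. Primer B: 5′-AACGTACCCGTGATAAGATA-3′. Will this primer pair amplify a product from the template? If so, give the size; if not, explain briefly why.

No product — primer B has no binding site in the template.

Primer B (AACGTACCCGTGATAAGATA) does not match the top strand, and its reverse complement TATCTTATCACGGGTACGTT does not match either.
With no annealing site for primer B, no amplification occurs.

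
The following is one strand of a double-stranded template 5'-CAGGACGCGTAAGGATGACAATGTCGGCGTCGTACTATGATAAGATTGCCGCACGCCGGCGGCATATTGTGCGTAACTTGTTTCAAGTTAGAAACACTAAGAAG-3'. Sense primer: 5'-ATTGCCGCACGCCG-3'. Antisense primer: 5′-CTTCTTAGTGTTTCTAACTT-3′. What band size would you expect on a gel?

Forward primer ATTGCCGCACGCCG is found on the top strand at positions 45–58.
Reverse complement of the reverse primer: AAGTTAGAAACACTAAGAAG. This occurs on the top strand at positions 85–104.
The product runs from position 45 to position 104, so its length is 104 − 45 + 1 = 60 bp.

60 bp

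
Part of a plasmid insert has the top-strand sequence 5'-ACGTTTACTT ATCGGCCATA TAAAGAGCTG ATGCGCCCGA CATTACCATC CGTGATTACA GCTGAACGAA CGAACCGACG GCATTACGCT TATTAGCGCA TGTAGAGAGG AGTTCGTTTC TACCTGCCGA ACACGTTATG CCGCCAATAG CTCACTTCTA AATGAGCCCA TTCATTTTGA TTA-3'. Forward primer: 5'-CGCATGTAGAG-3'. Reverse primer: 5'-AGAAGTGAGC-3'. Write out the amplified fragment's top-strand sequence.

5'-CGCATGTAGAGAGGAGTTCGTTTCTACCTGCCGAACACGTTATGCCGCCAATAGCTCACTTCT-3'

Scanning the template, CGCATGTAGAG occurs at positions 97–107; this primer anneals to the bottom strand there with its 3' end pointing downstream.
The reverse primer's reverse complement is GCTCACTTCT, which matches the template at positions 150–159.
The product is the template from position 97 through 159 (63 bp).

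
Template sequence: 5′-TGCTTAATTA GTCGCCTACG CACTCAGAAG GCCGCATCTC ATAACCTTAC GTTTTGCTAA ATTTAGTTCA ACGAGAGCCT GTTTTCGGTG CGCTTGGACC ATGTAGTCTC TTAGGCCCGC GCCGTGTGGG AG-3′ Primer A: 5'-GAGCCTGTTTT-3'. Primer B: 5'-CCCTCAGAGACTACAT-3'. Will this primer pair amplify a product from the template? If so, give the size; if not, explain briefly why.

Primer B (CCCTCAGAGACTACAT) does not match the top strand, and its reverse complement ATGTAGTCTCTGAGGG does not match either.
With no annealing site for primer B, no amplification occurs.

No product — primer B has no binding site in the template.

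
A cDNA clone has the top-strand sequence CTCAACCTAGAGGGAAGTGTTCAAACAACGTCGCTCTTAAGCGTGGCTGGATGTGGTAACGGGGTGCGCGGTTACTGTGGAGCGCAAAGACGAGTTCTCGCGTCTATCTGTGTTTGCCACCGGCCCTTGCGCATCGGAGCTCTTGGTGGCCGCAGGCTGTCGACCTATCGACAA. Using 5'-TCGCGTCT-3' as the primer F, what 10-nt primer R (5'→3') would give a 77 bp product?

The forward primer binds at positions 98–105, so a 77 bp product ends at position 98 + 77 − 1 = 174.
The reverse primer anneals to the top strand over positions 165–174, i.e. to CTATCGACAA.
Its sequence written 5'→3' is the reverse complement: TTGTCGATAG.

5'-TTGTCGATAG-3'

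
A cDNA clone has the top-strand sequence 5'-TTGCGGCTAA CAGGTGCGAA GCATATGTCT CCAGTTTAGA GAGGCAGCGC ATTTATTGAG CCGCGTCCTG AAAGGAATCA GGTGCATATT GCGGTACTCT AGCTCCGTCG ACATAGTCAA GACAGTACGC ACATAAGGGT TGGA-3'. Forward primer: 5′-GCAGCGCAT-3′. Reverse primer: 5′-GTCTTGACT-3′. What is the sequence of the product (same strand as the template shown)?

5'-GCAGCGCATTTATTGAGCCGCGTCCTGAAAGGAATCAGGTGCATATTGCGGTACTCTAGCTCCGTCGACATAGTCAAGAC-3'

Scanning the template, GCAGCGCAT occurs at positions 44–52; this primer anneals to the bottom strand there with its 3' end pointing downstream.
Taking the reverse complement of GTCTTGACT gives AGTCAAGAC, found at positions 115–123 on the template; the primer anneals here to the top strand with its 3' end pointing upstream.
The product is the template from position 44 through 123 (80 bp).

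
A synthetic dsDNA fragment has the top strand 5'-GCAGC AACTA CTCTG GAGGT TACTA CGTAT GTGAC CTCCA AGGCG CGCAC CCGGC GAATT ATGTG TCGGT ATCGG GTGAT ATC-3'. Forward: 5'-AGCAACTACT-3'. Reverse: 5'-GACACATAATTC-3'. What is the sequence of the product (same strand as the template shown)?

Forward primer AGCAACTACT is found on the top strand at positions 3–12.
The reverse primer's reverse complement is GAATTATGTGTC, which matches the template at positions 56–67.
The product is the template from position 3 through 67 (65 bp).

5'-AGCAACTACTCTGGAGGTTACTACGTATGTGACCTCCAAGGCGCGCACCCGGCGAATTATGTGTC-3'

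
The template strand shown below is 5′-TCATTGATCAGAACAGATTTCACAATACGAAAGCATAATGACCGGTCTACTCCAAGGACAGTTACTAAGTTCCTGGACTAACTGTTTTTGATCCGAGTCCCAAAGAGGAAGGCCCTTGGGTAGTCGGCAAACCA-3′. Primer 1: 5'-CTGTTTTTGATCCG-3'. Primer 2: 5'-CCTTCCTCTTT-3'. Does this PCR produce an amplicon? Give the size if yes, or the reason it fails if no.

Yes — a 31 bp product.

Primer 1 (CTGTTTTTGATCCG) matches the top strand at positions 82–95; it acts as a forward primer.
Primer 2's reverse complement is AAAGAGGAAGG, matching the top strand at positions 102–112; it acts as a reverse primer.
The 3' ends face each other across positions 82–112, giving a 31 bp product.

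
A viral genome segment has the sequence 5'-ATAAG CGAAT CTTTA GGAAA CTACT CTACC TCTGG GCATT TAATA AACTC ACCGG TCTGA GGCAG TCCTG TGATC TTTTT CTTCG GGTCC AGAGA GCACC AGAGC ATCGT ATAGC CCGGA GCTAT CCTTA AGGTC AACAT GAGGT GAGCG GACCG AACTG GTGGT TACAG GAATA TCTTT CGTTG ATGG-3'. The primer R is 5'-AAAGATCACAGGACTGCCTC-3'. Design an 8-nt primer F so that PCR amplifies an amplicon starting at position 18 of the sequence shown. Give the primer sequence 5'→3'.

5'-AAACTACT-3'

The reverse primer's reverse complement GAGGCAGTCCTGTGATCTTT matches the template at positions 59–78; the product starts at position 18.
The forward primer is identical to the top strand over positions 18–25: AAACTACT.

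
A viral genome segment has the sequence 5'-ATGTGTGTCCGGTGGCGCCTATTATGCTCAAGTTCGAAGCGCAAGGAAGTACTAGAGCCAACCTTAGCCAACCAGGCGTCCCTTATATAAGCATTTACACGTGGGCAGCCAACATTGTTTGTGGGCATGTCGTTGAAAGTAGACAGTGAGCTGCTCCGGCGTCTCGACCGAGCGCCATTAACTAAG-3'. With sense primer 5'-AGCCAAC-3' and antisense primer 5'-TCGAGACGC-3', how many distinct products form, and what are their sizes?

The forward primer AGCCAAC matches the top strand at positions 56–62, 66–72, 107–113.
The reverse primer's reverse complement is GCGTCTCGA, matching at positions 159–167.
Each forward site pairs with the reverse site to give a product ending at position 167: sizes 112, 102, 61 bp.

Three products: 112 bp, 102 bp, 61 bp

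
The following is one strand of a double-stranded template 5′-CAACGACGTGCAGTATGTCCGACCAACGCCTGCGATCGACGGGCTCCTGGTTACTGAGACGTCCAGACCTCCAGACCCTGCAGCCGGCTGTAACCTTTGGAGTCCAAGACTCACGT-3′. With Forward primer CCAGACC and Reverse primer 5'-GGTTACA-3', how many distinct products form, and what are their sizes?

The forward primer CCAGACC matches the top strand at positions 63–69, 71–77.
The reverse primer's reverse complement is TGTAACC, matching at positions 89–95.
Each forward site pairs with the reverse site to give a product ending at position 95: sizes 33, 25 bp.

Two products: 33 bp, 25 bp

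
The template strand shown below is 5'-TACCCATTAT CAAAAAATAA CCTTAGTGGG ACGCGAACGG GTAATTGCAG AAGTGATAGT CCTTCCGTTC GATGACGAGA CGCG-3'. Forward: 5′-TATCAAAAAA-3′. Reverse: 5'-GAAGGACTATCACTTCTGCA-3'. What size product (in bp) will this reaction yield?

58 bp

The forward primer matches the template at positions 8–17.
Reverse complement of the reverse primer: TGCAGAAGTGATAGTCCTTC. This occurs on the top strand at positions 46–65.
Product length = (reverse-primer end) − (forward-primer start) + 1 = 65 − 8 + 1 = 58 bp.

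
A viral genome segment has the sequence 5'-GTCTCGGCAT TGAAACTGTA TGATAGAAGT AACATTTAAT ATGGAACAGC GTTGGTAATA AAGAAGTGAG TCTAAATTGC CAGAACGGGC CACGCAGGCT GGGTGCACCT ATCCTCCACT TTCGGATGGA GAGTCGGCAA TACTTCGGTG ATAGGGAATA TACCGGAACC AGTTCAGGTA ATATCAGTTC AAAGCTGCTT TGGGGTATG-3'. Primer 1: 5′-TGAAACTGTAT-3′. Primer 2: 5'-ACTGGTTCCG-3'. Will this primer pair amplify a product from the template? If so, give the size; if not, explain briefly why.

Yes — a 163 bp product.

Primer 1 (TGAAACTGTAT) matches the top strand at positions 11–21; it acts as a forward primer.
Primer 2's reverse complement is CGGAACCAGT, matching the top strand at positions 164–173; it acts as a reverse primer.
The 3' ends face each other across positions 11–173, giving a 163 bp product.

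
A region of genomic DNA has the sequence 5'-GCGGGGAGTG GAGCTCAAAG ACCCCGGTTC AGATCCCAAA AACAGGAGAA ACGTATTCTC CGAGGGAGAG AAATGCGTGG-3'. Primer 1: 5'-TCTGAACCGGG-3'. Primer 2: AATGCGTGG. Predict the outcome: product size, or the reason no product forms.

Primer 1 (TCTGAACCGGG) has reverse complement CCCGGTTCAGA, which matches the top strand at positions 23–33; primer 1 anneals to the top strand there with its 3' end pointing upstream toward position 23.
Primer 2 (AATGCGTGG) matches the top strand directly at positions 72–80; it anneals to the bottom strand with its 3' end pointing downstream toward position 80.
The 3' ends diverge (primer 1 extends toward position 1, primer 2 toward position 80), so the primers never converge on a shared product.

No product — the primers' 3' ends point away from each other.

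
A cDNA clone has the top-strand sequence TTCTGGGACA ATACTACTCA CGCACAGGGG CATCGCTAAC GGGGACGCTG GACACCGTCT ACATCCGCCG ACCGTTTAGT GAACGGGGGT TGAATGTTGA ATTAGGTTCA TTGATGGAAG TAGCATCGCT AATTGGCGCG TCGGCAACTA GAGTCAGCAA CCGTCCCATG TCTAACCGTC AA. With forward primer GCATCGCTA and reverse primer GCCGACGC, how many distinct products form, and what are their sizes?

The forward primer GCATCGCTA matches the top strand at positions 30–38, 123–131.
The reverse primer's reverse complement is GCGTCGGC, matching at positions 138–145.
Each forward site pairs with the reverse site to give a product ending at position 145: sizes 116, 23 bp.

Two products: 116 bp, 23 bp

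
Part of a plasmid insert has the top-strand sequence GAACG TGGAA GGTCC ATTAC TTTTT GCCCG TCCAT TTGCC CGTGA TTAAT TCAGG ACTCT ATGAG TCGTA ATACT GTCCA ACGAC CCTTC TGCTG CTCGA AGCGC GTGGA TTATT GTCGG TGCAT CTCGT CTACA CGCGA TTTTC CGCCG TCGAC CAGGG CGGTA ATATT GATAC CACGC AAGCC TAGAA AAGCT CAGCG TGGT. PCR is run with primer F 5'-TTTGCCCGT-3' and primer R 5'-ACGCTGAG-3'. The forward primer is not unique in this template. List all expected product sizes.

The forward primer TTTGCCCGT matches the top strand at positions 23–31, 35–43.
The reverse primer's reverse complement is CTCAGCGT, matching at positions 194–201.
Each forward site pairs with the reverse site to give a product ending at position 201: sizes 179, 167 bp.

179 bp, 167 bp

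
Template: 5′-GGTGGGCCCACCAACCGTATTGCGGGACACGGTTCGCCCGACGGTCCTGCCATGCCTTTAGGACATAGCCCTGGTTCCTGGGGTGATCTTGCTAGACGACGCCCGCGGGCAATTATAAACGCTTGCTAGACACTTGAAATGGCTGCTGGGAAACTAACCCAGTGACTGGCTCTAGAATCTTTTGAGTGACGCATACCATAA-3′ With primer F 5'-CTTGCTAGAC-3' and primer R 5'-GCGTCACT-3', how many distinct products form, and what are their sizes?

Two products: 105 bp, 71 bp

The forward primer CTTGCTAGAC matches the top strand at positions 88–97, 122–131.
The reverse primer's reverse complement is AGTGACGC, matching at positions 185–192.
Each forward site pairs with the reverse site to give a product ending at position 192: sizes 105, 71 bp.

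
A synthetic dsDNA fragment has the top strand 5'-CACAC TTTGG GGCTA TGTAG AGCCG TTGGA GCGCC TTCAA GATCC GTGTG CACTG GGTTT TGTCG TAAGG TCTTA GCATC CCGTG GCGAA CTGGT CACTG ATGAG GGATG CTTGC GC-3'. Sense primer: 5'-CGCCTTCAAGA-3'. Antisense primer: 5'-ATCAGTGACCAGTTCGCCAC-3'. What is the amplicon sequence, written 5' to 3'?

5'-CGCCTTCAAGATCCGTGTGCACTGGGTTTTGTCGTAAGGTCTTAGCATCCCGTGGCGAACTGGTCACTGAT-3'

Forward primer CGCCTTCAAGA is found on the top strand at positions 32–42.
Taking the reverse complement of ATCAGTGACCAGTTCGCCAC gives GTGGCGAACTGGTCACTGAT, found at positions 83–102 on the template; the primer anneals here to the top strand with its 3' end pointing upstream.
The product is the template from position 32 through 102 (71 bp).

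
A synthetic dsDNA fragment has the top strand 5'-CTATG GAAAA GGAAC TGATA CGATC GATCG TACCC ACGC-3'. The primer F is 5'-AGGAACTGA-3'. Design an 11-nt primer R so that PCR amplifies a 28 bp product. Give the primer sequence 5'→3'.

The forward primer binds at positions 10–18, so a 28 bp product ends at position 10 + 28 − 1 = 37.
The reverse primer anneals to the top strand over positions 27–37, i.e. to ATCGTACCCAC.
Its sequence written 5'→3' is the reverse complement: GTGGGTACGAT.

5'-GTGGGTACGAT-3'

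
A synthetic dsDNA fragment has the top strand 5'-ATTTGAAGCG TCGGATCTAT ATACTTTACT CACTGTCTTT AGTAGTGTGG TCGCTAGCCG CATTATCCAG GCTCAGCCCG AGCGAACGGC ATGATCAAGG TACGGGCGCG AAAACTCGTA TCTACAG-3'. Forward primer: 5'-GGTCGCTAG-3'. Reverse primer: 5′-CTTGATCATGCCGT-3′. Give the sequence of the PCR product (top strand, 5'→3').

Scanning the template, GGTCGCTAG occurs at positions 49–57; this primer anneals to the bottom strand there with its 3' end pointing downstream.
Reverse complement of the reverse primer: ACGGCATGATCAAG. This occurs on the top strand at positions 86–99.
The product is the template from position 49 through 99 (51 bp).

5'-GGTCGCTAGCCGCATTATCCAGGCTCAGCCCGAGCGAACGGCATGATCAAG-3'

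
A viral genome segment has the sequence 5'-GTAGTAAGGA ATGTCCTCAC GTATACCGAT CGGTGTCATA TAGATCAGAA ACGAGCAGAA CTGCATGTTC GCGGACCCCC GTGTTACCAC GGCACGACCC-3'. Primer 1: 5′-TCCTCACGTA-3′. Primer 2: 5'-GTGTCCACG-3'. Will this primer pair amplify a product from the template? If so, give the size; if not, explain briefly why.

Primer 2 (GTGTCCACG) does not match the top strand, and its reverse complement CGTGGACAC does not match either.
With no annealing site for primer 2, no amplification occurs.

No product — primer 2 has no binding site in the template.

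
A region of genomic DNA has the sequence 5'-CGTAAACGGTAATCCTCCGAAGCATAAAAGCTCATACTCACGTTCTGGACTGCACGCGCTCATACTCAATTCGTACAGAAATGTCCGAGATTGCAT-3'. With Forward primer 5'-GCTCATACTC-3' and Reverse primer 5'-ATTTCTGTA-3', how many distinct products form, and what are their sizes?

The forward primer GCTCATACTC matches the top strand at positions 30–39, 58–67.
The reverse primer's reverse complement is TACAGAAAT, matching at positions 74–82.
Each forward site pairs with the reverse site to give a product ending at position 82: sizes 53, 25 bp.

Two products: 53 bp, 25 bp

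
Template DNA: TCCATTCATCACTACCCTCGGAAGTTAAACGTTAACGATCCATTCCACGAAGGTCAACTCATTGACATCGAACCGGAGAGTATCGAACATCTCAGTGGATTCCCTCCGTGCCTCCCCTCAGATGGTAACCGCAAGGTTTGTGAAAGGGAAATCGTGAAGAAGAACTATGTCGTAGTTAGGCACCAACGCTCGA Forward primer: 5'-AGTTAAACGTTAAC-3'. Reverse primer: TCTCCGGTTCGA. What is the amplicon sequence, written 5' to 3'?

Forward primer AGTTAAACGTTAAC is found on the top strand at positions 23–36.
Taking the reverse complement of TCTCCGGTTCGA gives TCGAACCGGAGA, found at positions 68–79 on the template; the primer anneals here to the top strand with its 3' end pointing upstream.
The product is the template from position 23 through 79 (57 bp).

5'-AGTTAAACGTTAACGATCCATTCCACGAAGGTCAACTCATTGACATCGAACCGGAGA-3'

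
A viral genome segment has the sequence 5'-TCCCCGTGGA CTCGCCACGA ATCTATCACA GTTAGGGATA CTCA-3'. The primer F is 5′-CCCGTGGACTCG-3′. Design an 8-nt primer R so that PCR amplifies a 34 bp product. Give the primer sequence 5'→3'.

5'-CCTAACTG-3'

The forward primer binds at positions 3–14, so a 34 bp product ends at position 3 + 34 − 1 = 36.
The reverse primer anneals to the top strand over positions 29–36, i.e. to CAGTTAGG.
Its sequence written 5'→3' is the reverse complement: CCTAACTG.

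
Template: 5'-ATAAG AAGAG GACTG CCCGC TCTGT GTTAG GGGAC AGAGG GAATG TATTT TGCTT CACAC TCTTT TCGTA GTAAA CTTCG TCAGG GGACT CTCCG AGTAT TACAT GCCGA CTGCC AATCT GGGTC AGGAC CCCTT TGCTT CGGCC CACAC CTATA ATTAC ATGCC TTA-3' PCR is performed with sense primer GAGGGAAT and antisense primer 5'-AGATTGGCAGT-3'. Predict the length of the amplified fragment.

84 bp

The forward primer matches the template at positions 37–44.
Taking the reverse complement of AGATTGGCAGT gives ACTGCCAATCT, found at positions 110–120 on the template; the primer anneals here to the top strand with its 3' end pointing upstream.
Amplicon spans positions 37–120: 84 bp.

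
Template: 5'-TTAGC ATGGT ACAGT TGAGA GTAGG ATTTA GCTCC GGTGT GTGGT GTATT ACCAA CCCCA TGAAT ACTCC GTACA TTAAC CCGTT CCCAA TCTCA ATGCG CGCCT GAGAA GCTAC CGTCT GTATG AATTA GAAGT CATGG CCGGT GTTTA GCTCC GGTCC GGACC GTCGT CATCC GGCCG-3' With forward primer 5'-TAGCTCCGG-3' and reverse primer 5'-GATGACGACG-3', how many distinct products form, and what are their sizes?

Two products: 146 bp, 26 bp

The forward primer TAGCTCCGG matches the top strand at positions 29–37, 149–157.
The reverse primer's reverse complement is CGTCGTCATC, matching at positions 165–174.
Each forward site pairs with the reverse site to give a product ending at position 174: sizes 146, 26 bp.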